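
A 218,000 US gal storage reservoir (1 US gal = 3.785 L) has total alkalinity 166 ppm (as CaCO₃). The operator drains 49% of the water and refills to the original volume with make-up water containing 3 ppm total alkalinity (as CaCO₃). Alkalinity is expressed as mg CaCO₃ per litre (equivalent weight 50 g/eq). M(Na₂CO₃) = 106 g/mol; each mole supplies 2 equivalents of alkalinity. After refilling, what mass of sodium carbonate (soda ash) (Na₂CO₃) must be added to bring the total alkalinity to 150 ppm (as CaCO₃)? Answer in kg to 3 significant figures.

55.9 kg

Volume: 218,000 US gal × 3.785 L/gal = 825,130 L.
After draining 49% and refilling: 166 × 0.51 + 3 × 0.49 = 86.13 ppm.
Deficit to target: 150 − 86.13 = 63.87 mg/L.
As CaCO₃: 63.87 mg/L × 825,130 L = 52,700 g; ÷ 50 g/eq ÷ 2 = 527 mol Na₂CO₃.
Mass: 527 × 106 = 55,860 g.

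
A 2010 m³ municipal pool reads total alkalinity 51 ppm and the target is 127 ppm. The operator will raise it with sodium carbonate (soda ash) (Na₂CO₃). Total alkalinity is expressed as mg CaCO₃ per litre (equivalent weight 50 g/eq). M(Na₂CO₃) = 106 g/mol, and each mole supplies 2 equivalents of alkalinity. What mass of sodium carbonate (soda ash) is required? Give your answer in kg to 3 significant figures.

Volume: 2010 m³ = 2,010,000 L.
Alkalinity to add: (127 − 51) = 76 mg/L as CaCO₃ × 2,010,000 L = 152,800 g as CaCO₃.
Equivalents: 152,800 g ÷ 50 g/eq = 3055 eq.
Each mole of Na₂CO₃ supplies 2 eq, so 3055 / 2 = 1528 mol.
Mass: 1528 mol × 106 g/mol = 161,900 g.

162 kg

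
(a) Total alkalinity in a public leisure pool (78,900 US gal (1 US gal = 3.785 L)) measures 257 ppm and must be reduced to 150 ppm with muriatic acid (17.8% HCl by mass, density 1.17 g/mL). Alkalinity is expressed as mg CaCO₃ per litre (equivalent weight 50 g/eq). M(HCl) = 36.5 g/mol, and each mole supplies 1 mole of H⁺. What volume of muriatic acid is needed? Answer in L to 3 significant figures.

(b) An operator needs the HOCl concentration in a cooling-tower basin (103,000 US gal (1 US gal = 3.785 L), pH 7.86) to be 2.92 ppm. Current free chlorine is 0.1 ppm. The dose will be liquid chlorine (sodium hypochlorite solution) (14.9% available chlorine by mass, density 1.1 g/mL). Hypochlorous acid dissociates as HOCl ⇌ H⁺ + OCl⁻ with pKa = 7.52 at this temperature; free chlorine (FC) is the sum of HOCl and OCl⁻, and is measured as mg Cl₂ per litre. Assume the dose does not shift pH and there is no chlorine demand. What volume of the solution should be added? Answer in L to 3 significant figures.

(a) 112 L; (b) 21.9 L

(a) Volume: 78,900 US gal × 3.785 L/gal = 298,636 L.
(a) Alkalinity to neutralize: (257 − 150) = 107 mg/L as CaCO₃ × 298,636 L = 31,950 g as CaCO₃.
(a) Equivalents of H⁺ required: 31,950 ÷ 50 g/eq = 639.1 eq = 639.1 mol HCl.
(a) Mass of HCl: 639.1 × 36.5 = 23,330 g.
(a) Mass of 17.8% solution: 23,330 / 0.178 = 131,000 g.
(a) Volume: 131,000 g ÷ 1.17 g/mL = 112,000 mL.

(b) Volume: 103,000 US gal × 3.785 L/gal = 389,855 L.
(b) [OCl⁻]/[HOCl] = 10^(pH − pKa) = 10^(7.86 − 7.52) = 2.188; fraction as HOCl = 1/(1 + 2.188) = 0.3137.
(b) Free chlorine required for 2.92 ppm HOCl: 2.92 / 0.3137 = 9.308 ppm.
(b) FC to add: 9.308 − 0.1 = 9.208 mg/L as Cl₂.
(b) Cl₂ equivalent: 9.208 mg/L × 389,855 L = 3590 g.
(b) Product at 14.9% available Cl: 3590 / 0.149 = 24,090 g.
(b) Volume: 24,090 g ÷ 1.1 g/mL = 21,900 mL.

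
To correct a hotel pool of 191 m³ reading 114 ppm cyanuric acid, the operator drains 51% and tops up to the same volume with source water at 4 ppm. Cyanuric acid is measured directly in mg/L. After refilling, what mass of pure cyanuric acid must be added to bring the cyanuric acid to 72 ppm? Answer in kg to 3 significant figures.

Volume: 191 m³ = 191,000 L.
After draining 51% and refilling: 114 × 0.49 + 4 × 0.51 = 57.9 ppm.
Deficit to target: 72 − 57.9 = 14.1 mg/L.
Mass: 14.1 mg/L × 191,000 L = 2693 g cyanuric acid.

2.69 kg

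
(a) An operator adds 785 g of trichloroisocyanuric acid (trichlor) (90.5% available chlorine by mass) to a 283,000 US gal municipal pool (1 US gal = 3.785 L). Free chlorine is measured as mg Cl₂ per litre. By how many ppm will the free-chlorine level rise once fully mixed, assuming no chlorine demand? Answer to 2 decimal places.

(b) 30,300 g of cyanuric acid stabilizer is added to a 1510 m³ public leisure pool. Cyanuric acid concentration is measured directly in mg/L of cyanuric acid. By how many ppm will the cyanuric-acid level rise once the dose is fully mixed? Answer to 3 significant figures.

(a) 0.66 ppm; (b) 20.1 ppm

(a) Volume: 283,000 US gal × 3.785 L/gal = 1,071,155 L.
(a) Available chlorine delivered: 785 g × 0.905 = 710.4 g as Cl₂.
(a) Concentration rise: 710.4 g / 1,071,155 L = 0.6632 mg/L = 0.66 ppm.

(b) Volume: 1510 m³ = 1,510,000 L.
(b) Rise: 30,300 g / 1,510,000 L × 1000 = 20.07 mg/L.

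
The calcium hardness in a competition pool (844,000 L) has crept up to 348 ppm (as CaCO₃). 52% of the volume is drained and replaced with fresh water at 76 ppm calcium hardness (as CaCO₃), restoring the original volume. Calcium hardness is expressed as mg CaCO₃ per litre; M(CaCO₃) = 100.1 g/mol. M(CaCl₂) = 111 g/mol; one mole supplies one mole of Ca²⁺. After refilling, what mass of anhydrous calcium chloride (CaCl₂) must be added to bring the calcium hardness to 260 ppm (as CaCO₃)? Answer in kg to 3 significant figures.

50.0 kg

After draining 52% and refilling: 348 × 0.48 + 76 × 0.52 = 206.56 ppm.
Deficit to target: 260 − 206.56 = 53.44 mg/L.
As CaCO₃: 53.44 mg/L × 844,000 L = 45,100 g; ÷ 100.1 = 450.6 mol Ca²⁺.
Mass: 450.6 × 111 = 50,010 g.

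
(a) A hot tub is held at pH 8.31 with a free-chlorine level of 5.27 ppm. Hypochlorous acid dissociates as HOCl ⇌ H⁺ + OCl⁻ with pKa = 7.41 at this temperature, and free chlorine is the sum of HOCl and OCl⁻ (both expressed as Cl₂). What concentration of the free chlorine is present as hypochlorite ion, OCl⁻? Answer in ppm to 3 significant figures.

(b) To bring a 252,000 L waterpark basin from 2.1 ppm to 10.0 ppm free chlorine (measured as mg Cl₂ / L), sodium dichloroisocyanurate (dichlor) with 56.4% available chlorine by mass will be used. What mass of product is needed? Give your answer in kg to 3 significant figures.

(a) 4.68 ppm; (b) 3.53 kg

(a) [OCl⁻]/[HOCl] = 10^(pH − pKa) = 10^(8.31 − 7.41) = 10^0.90 = 7.943.
(a) Fraction as HOCl = 1 / (1 + 7.943) = 0.1118.
(a) OCl⁻ = (1 − 0.1118) × 5.27 ppm = 4.681 ppm.

(b) Chlorine deficit: 10.0 − 2.1 = 7.9 ppm = 7.9 mg/L as Cl₂.
(b) Cl₂ equivalent needed: 7.9 mg/L × 252,000 L = 1,991,000 mg = 1991 g.
(b) Product at 56.4% available chlorine: 1991 / 0.564 = 3530 g.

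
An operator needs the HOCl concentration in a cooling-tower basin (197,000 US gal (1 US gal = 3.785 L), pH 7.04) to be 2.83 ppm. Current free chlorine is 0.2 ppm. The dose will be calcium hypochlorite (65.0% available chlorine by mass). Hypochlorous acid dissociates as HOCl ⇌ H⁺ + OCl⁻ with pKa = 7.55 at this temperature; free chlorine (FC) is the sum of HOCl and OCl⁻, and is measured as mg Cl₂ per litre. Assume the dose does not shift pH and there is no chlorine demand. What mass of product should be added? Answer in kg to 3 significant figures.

4.02 kg

Volume: 197,000 US gal × 3.785 L/gal = 745,645 L.
[OCl⁻]/[HOCl] = 10^(pH − pKa) = 10^(7.04 − 7.55) = 0.309; fraction as HOCl = 1/(1 + 0.309) = 0.7639.
Free chlorine required for 2.83 ppm HOCl: 2.83 / 0.7639 = 3.705 ppm.
FC to add: 3.705 − 0.2 = 3.505 mg/L as Cl₂.
Cl₂ equivalent: 3.505 mg/L × 745,645 L = 2613 g.
Product at 65.0% available Cl: 2613 / 0.65 = 4020 g.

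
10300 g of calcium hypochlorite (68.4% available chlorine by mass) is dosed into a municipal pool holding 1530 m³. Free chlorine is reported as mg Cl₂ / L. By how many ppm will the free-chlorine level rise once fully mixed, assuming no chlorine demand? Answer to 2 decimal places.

Volume: 1530 m³ = 1,530,000 L.
Available chlorine delivered: 10,300 g × 0.684 = 7045 g as Cl₂.
Concentration rise: 7045 g / 1,530,000 L = 4.605 mg/L = 4.60 ppm.

4.60 ppm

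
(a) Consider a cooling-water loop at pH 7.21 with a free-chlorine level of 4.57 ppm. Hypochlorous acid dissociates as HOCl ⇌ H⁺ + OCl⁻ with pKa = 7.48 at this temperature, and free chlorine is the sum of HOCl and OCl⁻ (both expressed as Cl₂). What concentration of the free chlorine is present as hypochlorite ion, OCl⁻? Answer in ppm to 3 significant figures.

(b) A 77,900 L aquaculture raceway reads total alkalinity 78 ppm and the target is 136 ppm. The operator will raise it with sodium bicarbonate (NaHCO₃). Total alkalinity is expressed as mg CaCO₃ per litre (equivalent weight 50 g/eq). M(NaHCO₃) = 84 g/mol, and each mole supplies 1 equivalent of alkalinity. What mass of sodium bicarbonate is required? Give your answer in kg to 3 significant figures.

(a) 1.60 ppm; (b) 7.59 kg

(a) [OCl⁻]/[HOCl] = 10^(pH − pKa) = 10^(7.21 − 7.48) = 10^-0.27 = 0.537.
(a) Fraction as HOCl = 1 / (1 + 0.537) = 0.6506.
(a) OCl⁻ = (1 − 0.6506) × 4.57 ppm = 1.597 ppm.

(b) Alkalinity to add: (136 − 78) = 58 mg/L as CaCO₃ × 77,900 L = 4518 g as CaCO₃.
(b) Equivalents: 4518 g ÷ 50 g/eq = 90.36 eq.
(b) NaHCO₃ supplies 1 eq per mole → 90.36 mol.
(b) Mass: 90.36 mol × 84 g/mol = 7591 g.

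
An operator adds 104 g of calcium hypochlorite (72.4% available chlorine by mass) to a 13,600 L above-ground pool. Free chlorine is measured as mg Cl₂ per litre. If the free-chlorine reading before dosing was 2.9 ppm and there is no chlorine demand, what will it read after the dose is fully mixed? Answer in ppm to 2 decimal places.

Available chlorine delivered: 104 g × 0.724 = 75.3 g as Cl₂.
Concentration rise: 75.3 g / 13,600 L = 5.536 mg/L = 5.54 ppm.
Final FC: 2.9 + 5.54 = 8.44 ppm.

8.44 ppm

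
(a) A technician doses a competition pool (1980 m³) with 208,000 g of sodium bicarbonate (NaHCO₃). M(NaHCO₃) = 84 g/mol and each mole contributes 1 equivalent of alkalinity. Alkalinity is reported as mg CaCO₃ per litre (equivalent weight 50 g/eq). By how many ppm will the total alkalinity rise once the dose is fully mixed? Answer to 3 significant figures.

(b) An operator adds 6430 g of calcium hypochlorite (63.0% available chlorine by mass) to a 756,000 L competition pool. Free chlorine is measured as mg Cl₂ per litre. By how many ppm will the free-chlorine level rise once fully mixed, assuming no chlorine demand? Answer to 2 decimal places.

(a) 62.5 ppm; (b) 5.36 ppm

(a) Volume: 1980 m³ = 1,980,000 L.
(a) Moles of NaHCO₃: 208,000 g ÷ 84 g/mol = 2476 mol → 2476 eq of alkalinity.
(a) As CaCO₃: 2476 eq × 50 g/eq = 123,800 g.
(a) Rise: 123,800 g / 1,980,000 L × 1000 = 62.53 mg/L.

(b) Available chlorine delivered: 6430 g × 0.63 = 4051 g as Cl₂.
(b) Concentration rise: 4051 g / 756,000 L = 5.358 mg/L = 5.36 ppm.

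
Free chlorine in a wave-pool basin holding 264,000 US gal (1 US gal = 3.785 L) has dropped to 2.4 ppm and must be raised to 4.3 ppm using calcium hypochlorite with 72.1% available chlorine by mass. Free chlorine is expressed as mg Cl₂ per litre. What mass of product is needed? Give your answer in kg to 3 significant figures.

2.63 kg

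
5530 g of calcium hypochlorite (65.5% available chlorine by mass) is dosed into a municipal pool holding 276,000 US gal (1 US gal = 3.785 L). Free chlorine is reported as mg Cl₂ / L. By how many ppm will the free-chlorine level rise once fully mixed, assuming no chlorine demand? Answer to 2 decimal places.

3.47 ppm

Volume: 276,000 US gal × 3.785 L/gal = 1,044,660 L.
Available chlorine delivered: 5530 g × 0.655 = 3622 g as Cl₂.
Concentration rise: 3622 g / 1,044,660 L = 3.467 mg/L = 3.47 ppm.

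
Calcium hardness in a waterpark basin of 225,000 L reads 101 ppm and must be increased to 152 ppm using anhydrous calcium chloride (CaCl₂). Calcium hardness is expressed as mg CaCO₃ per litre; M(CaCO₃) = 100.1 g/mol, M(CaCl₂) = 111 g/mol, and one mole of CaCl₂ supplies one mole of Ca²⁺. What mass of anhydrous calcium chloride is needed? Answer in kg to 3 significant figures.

12.7 kg

Hardness to add: (152 − 101) = 51 mg/L as CaCO₃ × 225,000 L = 11,480 g as CaCO₃.
Moles of Ca²⁺ (1 mol Ca²⁺ ≡ 1 mol CaCO₃): 11,480 / 100.1 g/mol = 114.6 mol.
Mass of CaCl₂: 114.6 × 111 = 12,720 g.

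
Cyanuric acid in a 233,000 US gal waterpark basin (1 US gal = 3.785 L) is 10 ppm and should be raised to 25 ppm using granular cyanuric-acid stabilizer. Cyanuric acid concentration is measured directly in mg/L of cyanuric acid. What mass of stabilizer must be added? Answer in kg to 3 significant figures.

Volume: 233,000 US gal × 3.785 L/gal = 881,905 L.
CYA to add: (25 − 10) = 15 mg/L × 881,905 L = 13,230 g cyanuric acid.

13.2 kg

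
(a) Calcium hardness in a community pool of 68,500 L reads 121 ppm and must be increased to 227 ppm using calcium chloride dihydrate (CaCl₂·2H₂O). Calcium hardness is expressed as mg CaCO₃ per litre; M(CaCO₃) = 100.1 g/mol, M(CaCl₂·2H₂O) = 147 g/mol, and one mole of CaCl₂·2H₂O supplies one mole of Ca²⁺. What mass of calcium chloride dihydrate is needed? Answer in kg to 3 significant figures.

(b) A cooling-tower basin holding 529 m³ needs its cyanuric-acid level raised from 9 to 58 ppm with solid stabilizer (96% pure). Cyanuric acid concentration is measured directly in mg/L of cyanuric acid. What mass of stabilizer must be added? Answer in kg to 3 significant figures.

(a) 10.7 kg; (b) 27.0 kg

(a) Hardness to add: (227 − 121) = 106 mg/L as CaCO₃ × 68,500 L = 7261 g as CaCO₃.
(a) Moles of Ca²⁺ (1 mol Ca²⁺ ≡ 1 mol CaCO₃): 7261 / 100.1 g/mol = 72.54 mol.
(a) Mass of CaCl₂·2H₂O: 72.54 × 147 = 10,660 g.

(b) Volume: 529 m³ = 529,000 L.
(b) CYA to add: (58 − 9) = 49 mg/L × 529,000 L = 25,920 g cyanuric acid.
(b) At 96% purity: 25,920 / 0.96 = 27,000 g product.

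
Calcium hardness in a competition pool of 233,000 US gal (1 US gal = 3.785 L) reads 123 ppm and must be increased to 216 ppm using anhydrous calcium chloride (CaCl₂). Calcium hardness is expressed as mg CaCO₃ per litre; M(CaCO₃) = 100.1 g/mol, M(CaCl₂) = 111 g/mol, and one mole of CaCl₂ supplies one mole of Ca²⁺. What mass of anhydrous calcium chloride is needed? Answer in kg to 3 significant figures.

Volume: 233,000 US gal × 3.785 L/gal = 881,905 L.
Hardness to add: (216 − 123) = 93 mg/L as CaCO₃ × 881,905 L = 82,020 g as CaCO₃.
Moles of Ca²⁺ (1 mol Ca²⁺ ≡ 1 mol CaCO₃): 82,020 / 100.1 g/mol = 819.4 mol.
Mass of CaCl₂: 819.4 × 111 = 90,950 g.

90.9 kg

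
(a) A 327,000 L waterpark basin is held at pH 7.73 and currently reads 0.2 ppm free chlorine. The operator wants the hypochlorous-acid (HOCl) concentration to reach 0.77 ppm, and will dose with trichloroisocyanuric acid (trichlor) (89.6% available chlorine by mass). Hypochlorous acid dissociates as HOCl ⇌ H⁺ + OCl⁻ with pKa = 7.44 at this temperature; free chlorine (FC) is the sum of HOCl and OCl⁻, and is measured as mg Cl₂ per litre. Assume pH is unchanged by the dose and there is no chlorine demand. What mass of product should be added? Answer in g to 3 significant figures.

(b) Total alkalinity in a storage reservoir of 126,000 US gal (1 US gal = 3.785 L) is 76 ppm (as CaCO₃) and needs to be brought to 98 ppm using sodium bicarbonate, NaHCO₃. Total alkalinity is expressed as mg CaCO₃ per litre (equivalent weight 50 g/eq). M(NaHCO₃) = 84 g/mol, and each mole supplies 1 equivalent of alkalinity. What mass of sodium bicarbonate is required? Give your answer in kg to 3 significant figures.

(a) [OCl⁻]/[HOCl] = 10^(pH − pKa) = 10^(7.73 − 7.44) = 1.95; fraction as HOCl = 1/(1 + 1.95) = 0.339.
(a) Free chlorine required for 0.77 ppm HOCl: 0.77 / 0.339 = 2.271 ppm.
(a) FC to add: 2.271 − 0.2 = 2.071 mg/L as Cl₂.
(a) Cl₂ equivalent: 2.071 mg/L × 327,000 L = 677.3 g.
(a) Product at 89.6% available Cl: 677.3 / 0.896 = 756 g.

(b) Volume: 126,000 US gal × 3.785 L/gal = 476,910 L.
(b) Alkalinity to add: (98 − 76) = 22 mg/L as CaCO₃ × 476,910 L = 10,490 g as CaCO₃.
(b) Equivalents: 10,490 g ÷ 50 g/eq = 209.8 eq.
(b) NaHCO₃ supplies 1 eq per mole → 209.8 mol.
(b) Mass: 209.8 mol × 84 g/mol = 17,630 g.

(a) 756 g; (b) 17.6 kg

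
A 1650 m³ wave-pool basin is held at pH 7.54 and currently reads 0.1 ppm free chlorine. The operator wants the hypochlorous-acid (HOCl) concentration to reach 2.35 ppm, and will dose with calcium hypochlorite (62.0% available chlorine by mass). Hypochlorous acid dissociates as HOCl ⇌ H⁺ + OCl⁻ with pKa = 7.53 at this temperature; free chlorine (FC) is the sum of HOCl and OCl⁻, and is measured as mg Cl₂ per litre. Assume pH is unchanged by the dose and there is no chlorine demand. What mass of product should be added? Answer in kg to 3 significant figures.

Volume: 1650 m³ = 1,650,000 L.
[OCl⁻]/[HOCl] = 10^(pH − pKa) = 10^(7.54 − 7.53) = 1.023; fraction as HOCl = 1/(1 + 1.023) = 0.4942.
Free chlorine required for 2.35 ppm HOCl: 2.35 / 0.4942 = 4.755 ppm.
FC to add: 4.755 − 0.1 = 4.655 mg/L as Cl₂.
Cl₂ equivalent: 4.655 mg/L × 1,650,000 L = 7680 g.
Product at 62.0% available Cl: 7680 / 0.62 = 12,390 g.

12.4 kg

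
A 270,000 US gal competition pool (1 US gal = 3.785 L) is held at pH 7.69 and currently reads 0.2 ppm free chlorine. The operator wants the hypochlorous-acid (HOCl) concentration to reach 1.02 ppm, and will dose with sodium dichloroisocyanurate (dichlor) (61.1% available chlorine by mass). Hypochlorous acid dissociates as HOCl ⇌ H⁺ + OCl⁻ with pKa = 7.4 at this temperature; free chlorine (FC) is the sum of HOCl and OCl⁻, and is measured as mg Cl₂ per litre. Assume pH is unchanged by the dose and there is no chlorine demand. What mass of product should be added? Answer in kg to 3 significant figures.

4.70 kg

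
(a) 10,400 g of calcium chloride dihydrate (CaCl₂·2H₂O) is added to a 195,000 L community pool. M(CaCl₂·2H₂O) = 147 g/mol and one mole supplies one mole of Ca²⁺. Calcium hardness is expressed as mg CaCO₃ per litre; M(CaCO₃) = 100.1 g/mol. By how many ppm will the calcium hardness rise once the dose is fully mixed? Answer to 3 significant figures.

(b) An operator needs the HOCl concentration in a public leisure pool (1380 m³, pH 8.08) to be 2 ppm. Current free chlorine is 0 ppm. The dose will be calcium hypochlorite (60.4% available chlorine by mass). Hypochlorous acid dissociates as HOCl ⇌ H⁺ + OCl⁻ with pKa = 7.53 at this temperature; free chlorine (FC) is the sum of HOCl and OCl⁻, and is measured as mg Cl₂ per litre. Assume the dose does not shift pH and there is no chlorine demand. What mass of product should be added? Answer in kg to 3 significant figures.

(a) 36.3 ppm; (b) 20.8 kg

(a) Moles of Ca²⁺: 10,400 g ÷ 147 g/mol = 70.75 mol.
(a) As CaCO₃: 70.75 mol × 100.1 g/mol = 7082 g.
(a) Rise: 7082 g / 195,000 L × 1000 = 36.32 mg/L.

(b) Volume: 1380 m³ = 1,380,000 L.
(b) [OCl⁻]/[HOCl] = 10^(pH − pKa) = 10^(8.08 − 7.53) = 3.548; fraction as HOCl = 1/(1 + 3.548) = 0.2199.
(b) Free chlorine required for 2 ppm HOCl: 2 / 0.2199 = 9.096 ppm.
(b) FC to add: 9.096 − 0 = 9.096 mg/L as Cl₂.
(b) Cl₂ equivalent: 9.096 mg/L × 1,380,000 L = 12,550 g.
(b) Product at 60.4% available Cl: 12,550 / 0.604 = 20,780 g.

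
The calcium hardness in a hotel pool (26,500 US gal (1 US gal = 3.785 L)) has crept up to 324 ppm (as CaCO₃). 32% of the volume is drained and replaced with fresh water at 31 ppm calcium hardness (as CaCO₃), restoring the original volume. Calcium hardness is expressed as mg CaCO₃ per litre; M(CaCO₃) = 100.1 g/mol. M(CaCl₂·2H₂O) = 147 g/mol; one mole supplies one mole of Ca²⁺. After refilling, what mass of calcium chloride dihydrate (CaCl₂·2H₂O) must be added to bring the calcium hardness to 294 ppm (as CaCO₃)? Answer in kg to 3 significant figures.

9.39 kg

Volume: 26,500 US gal × 3.785 L/gal = 100,302 L.
After draining 32% and refilling: 324 × 0.68 + 31 × 0.32 = 230.24 ppm.
Deficit to target: 294 − 230.24 = 63.76 mg/L.
As CaCO₃: 63.76 mg/L × 100,302 L = 6395 g; ÷ 100.1 = 63.89 mol Ca²⁺.
Mass: 63.89 × 147 = 9392 g.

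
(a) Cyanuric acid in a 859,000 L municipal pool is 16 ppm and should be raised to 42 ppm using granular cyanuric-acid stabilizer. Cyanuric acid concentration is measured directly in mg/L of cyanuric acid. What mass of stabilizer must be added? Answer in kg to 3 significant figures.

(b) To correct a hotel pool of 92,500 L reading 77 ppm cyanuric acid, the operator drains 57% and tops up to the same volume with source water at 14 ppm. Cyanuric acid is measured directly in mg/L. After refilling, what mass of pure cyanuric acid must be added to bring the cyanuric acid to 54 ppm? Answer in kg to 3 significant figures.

(a) 22.3 kg; (b) 1.19 kg

(a) CYA to add: (42 − 16) = 26 mg/L × 859,000 L = 22,330 g cyanuric acid.

(b) After draining 57% and refilling: 77 × 0.43 + 14 × 0.57 = 41.09 ppm.
(b) Deficit to target: 54 − 41.09 = 12.91 mg/L.
(b) Mass: 12.91 mg/L × 92,500 L = 1194 g cyanuric acid.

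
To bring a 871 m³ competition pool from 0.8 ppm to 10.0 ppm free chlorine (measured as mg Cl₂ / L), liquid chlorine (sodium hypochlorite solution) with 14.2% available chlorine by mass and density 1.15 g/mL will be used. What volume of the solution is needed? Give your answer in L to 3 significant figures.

Volume: 871 m³ = 871,000 L.
Chlorine deficit: 10.0 − 0.8 = 9.2 ppm = 9.2 mg/L as Cl₂.
Cl₂ equivalent needed: 9.2 mg/L × 871,000 L = 8,013,000 mg = 8013 g.
Product at 14.2% available chlorine: 8013 / 0.142 = 56,430 g.
Volume at density 1.15 g/mL: 56,430 g ÷ 1.15 g/mL = 49,070 mL.

49.1 L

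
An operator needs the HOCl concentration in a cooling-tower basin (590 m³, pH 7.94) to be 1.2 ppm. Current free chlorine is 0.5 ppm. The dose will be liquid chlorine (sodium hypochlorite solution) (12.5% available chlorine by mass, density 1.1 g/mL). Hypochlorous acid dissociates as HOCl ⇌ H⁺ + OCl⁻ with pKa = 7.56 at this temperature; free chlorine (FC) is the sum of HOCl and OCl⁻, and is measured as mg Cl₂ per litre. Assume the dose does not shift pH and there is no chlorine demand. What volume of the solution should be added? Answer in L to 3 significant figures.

Volume: 590 m³ = 590,000 L.
[OCl⁻]/[HOCl] = 10^(pH − pKa) = 10^(7.94 − 7.56) = 2.399; fraction as HOCl = 1/(1 + 2.399) = 0.2942.
Free chlorine required for 1.2 ppm HOCl: 1.2 / 0.2942 = 4.079 ppm.
FC to add: 4.079 − 0.5 = 3.579 mg/L as Cl₂.
Cl₂ equivalent: 3.579 mg/L × 590,000 L = 2111 g.
Product at 12.5% available Cl: 2111 / 0.125 = 16,890 g.
Volume: 16,890 g ÷ 1.1 g/mL = 15,360 mL.

15.4 L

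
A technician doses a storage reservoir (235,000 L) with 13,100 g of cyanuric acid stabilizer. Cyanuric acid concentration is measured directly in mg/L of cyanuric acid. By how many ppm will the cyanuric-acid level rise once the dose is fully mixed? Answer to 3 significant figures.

55.7 ppm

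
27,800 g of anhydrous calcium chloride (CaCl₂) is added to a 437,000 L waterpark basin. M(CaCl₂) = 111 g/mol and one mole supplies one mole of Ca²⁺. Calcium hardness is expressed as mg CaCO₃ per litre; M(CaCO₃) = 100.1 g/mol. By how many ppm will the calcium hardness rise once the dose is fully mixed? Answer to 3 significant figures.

57.4 ppm

Moles of Ca²⁺: 27,800 g ÷ 111 g/mol = 250.5 mol.
As CaCO₃: 250.5 mol × 100.1 g/mol = 25,070 g.
Rise: 25,070 g / 437,000 L × 1000 = 57.37 mg/L.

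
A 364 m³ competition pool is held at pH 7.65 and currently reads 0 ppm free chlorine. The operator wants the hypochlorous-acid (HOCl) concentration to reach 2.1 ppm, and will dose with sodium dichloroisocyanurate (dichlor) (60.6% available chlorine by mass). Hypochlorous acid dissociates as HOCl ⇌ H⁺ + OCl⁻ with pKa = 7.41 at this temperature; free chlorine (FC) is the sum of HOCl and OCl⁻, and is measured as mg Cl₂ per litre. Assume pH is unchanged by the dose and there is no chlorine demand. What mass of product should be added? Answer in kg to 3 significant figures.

Volume: 364 m³ = 364,000 L.
[OCl⁻]/[HOCl] = 10^(pH − pKa) = 10^(7.65 − 7.41) = 1.738; fraction as HOCl = 1/(1 + 1.738) = 0.3653.
Free chlorine required for 2.1 ppm HOCl: 2.1 / 0.3653 = 5.749 ppm.
FC to add: 5.749 − 0 = 5.749 mg/L as Cl₂.
Cl₂ equivalent: 5.749 mg/L × 364,000 L = 2093 g.
Product at 60.6% available Cl: 2093 / 0.606 = 3453 g.

3.45 kg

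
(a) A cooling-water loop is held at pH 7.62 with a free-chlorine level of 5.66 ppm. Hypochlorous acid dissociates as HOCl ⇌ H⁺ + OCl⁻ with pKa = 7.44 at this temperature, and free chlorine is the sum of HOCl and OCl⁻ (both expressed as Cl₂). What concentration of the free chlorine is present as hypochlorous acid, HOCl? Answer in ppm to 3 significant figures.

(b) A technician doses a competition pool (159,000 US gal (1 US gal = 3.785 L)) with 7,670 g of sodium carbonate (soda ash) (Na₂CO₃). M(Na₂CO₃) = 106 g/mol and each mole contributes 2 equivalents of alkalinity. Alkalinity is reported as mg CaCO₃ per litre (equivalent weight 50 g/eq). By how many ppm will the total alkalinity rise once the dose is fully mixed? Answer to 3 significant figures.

(a) [OCl⁻]/[HOCl] = 10^(pH − pKa) = 10^(7.62 − 7.44) = 10^0.18 = 1.514.
(a) Fraction as HOCl = 1 / (1 + 1.514) = 0.3978.
(a) HOCl = 0.3978 × 5.66 ppm = 2.252 ppm.

(b) Volume: 159,000 US gal × 3.785 L/gal = 601,815 L.
(b) Moles of Na₂CO₃: 7,670 g ÷ 106 g/mol = 72.36 mol → 144.7 eq of alkalinity.
(b) As CaCO₃: 144.7 eq × 50 g/eq = 7236 g.
(b) Rise: 7236 g / 601,815 L × 1000 = 12.02 mg/L.

(a) 2.25 ppm; (b) 12.0 ppm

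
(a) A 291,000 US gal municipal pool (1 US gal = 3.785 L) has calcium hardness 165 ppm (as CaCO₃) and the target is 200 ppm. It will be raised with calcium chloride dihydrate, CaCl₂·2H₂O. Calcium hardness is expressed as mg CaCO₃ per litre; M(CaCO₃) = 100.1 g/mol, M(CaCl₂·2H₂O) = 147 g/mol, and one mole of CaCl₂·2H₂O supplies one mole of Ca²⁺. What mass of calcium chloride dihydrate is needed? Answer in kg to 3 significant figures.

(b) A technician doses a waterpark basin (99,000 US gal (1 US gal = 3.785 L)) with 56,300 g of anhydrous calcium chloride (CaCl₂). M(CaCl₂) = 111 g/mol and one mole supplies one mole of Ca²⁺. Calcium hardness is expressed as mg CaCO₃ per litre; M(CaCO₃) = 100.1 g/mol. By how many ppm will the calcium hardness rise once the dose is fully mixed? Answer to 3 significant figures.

(a) 56.6 kg; (b) 135 ppm

(a) Volume: 291,000 US gal × 3.785 L/gal = 1,101,435 L.
(a) Hardness to add: (200 − 165) = 35 mg/L as CaCO₃ × 1,101,435 L = 38,550 g as CaCO₃.
(a) Moles of Ca²⁺ (1 mol Ca²⁺ ≡ 1 mol CaCO₃): 38,550 / 100.1 g/mol = 385.1 mol.
(a) Mass of CaCl₂·2H₂O: 385.1 × 147 = 56,610 g.

(b) Volume: 99,000 US gal × 3.785 L/gal = 374,715 L.
(b) Moles of Ca²⁺: 56,300 g ÷ 111 g/mol = 507.2 mol.
(b) As CaCO₃: 507.2 mol × 100.1 g/mol = 50,770 g.
(b) Rise: 50,770 g / 374,715 L × 1000 = 135.5 mg/L.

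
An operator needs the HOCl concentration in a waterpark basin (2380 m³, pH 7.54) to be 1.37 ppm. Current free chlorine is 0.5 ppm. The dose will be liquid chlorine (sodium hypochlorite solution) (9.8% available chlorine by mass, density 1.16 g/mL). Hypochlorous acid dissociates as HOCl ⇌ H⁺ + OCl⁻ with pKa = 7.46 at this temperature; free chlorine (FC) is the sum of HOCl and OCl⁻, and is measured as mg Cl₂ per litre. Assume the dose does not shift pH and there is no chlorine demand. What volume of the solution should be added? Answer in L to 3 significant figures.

Volume: 2380 m³ = 2,380,000 L.
[OCl⁻]/[HOCl] = 10^(pH − pKa) = 10^(7.54 − 7.46) = 1.202; fraction as HOCl = 1/(1 + 1.202) = 0.4541.
Free chlorine required for 1.37 ppm HOCl: 1.37 / 0.4541 = 3.017 ppm.
FC to add: 3.017 − 0.5 = 2.517 mg/L as Cl₂.
Cl₂ equivalent: 2.517 mg/L × 2,380,000 L = 5991 g.
Product at 9.8% available Cl: 5991 / 0.098 = 61,130 g.
Volume: 61,130 g ÷ 1.16 g/mL = 52,700 mL.

52.7 L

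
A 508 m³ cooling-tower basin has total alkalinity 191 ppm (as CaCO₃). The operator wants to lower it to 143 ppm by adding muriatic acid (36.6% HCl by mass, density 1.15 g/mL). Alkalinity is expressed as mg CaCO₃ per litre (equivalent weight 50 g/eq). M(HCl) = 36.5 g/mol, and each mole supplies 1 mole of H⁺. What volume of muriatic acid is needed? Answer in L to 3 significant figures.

42.3 L

Volume: 508 m³ = 508,000 L.
Alkalinity to neutralize: (191 − 143) = 48 mg/L as CaCO₃ × 508,000 L = 24,380 g as CaCO₃.
Equivalents of H⁺ required: 24,380 ÷ 50 g/eq = 487.7 eq = 487.7 mol HCl.
Mass of HCl: 487.7 × 36.5 = 17,800 g.
Mass of 36.6% solution: 17,800 / 0.366 = 48,630 g.
Volume: 48,630 g ÷ 1.15 g/mL = 42,290 mL.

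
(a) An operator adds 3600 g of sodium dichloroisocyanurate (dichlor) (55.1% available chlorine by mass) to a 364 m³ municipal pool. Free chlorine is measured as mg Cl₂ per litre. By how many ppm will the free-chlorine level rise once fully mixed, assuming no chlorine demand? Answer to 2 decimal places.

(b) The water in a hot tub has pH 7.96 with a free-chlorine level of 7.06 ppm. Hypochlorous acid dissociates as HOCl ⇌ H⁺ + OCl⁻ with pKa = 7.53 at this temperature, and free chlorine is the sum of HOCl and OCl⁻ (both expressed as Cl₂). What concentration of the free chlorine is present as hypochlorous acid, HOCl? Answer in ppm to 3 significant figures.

(a) 5.45 ppm; (b) 1.91 ppm

(a) Volume: 364 m³ = 364,000 L.
(a) Available chlorine delivered: 3600 g × 0.551 = 1984 g as Cl₂.
(a) Concentration rise: 1984 g / 364,000 L = 5.449 mg/L = 5.45 ppm.

(b) [OCl⁻]/[HOCl] = 10^(pH − pKa) = 10^(7.96 − 7.53) = 10^0.43 = 2.692.
(b) Fraction as HOCl = 1 / (1 + 2.692) = 0.2709.
(b) HOCl = 0.2709 × 7.06 ppm = 1.912 ppm.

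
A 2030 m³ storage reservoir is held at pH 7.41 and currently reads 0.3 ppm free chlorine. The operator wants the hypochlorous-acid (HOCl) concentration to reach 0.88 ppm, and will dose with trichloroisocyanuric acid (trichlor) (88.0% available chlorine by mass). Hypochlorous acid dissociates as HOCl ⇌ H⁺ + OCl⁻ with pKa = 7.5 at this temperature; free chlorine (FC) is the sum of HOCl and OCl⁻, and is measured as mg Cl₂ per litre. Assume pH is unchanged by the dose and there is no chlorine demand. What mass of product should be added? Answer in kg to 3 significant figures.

2.99 kg

Volume: 2030 m³ = 2,030,000 L.
[OCl⁻]/[HOCl] = 10^(pH − pKa) = 10^(7.41 − 7.5) = 0.8128; fraction as HOCl = 1/(1 + 0.8128) = 0.5516.
Free chlorine required for 0.88 ppm HOCl: 0.88 / 0.5516 = 1.595 ppm.
FC to add: 1.595 − 0.3 = 1.295 mg/L as Cl₂.
Cl₂ equivalent: 1.295 mg/L × 2,030,000 L = 2629 g.
Product at 88.0% available Cl: 2629 / 0.88 = 2988 g.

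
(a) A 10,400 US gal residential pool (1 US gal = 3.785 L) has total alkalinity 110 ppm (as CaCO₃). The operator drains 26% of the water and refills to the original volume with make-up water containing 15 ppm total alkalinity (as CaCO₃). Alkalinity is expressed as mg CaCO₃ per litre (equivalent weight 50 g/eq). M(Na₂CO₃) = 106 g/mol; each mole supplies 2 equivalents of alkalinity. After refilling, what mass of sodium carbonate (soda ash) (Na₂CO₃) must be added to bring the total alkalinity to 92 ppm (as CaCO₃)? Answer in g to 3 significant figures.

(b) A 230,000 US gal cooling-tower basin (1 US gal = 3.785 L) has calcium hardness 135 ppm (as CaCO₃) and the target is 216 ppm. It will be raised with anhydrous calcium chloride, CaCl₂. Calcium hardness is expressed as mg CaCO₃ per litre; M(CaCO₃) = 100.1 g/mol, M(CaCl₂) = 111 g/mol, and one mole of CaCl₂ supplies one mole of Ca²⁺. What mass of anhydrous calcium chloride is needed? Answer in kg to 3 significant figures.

(a) Volume: 10,400 US gal × 3.785 L/gal = 39,364 L.
(a) After draining 26% and refilling: 110 × 0.74 + 15 × 0.26 = 85.3 ppm.
(a) Deficit to target: 92 − 85.3 = 6.7 mg/L.
(a) As CaCO₃: 6.7 mg/L × 39,364 L = 263.7 g; ÷ 50 g/eq ÷ 2 = 2.637 mol Na₂CO₃.
(a) Mass: 2.637 × 106 = 279.6 g.

(b) Volume: 230,000 US gal × 3.785 L/gal = 870,550 L.
(b) Hardness to add: (216 − 135) = 81 mg/L as CaCO₃ × 870,550 L = 70,510 g as CaCO₃.
(b) Moles of Ca²⁺ (1 mol Ca²⁺ ≡ 1 mol CaCO₃): 70,510 / 100.1 g/mol = 704.4 mol.
(b) Mass of CaCl₂: 704.4 × 111 = 78,190 g.

(a) 280 g; (b) 78.2 kg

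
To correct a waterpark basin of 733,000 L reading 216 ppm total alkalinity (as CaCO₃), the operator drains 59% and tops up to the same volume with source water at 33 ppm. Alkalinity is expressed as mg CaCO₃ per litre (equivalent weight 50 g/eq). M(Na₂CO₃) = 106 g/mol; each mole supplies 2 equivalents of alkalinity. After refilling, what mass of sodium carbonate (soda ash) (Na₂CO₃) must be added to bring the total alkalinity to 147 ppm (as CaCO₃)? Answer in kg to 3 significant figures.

After draining 59% and refilling: 216 × 0.41 + 33 × 0.59 = 108.03 ppm.
Deficit to target: 147 − 108.03 = 38.97 mg/L.
As CaCO₃: 38.97 mg/L × 733,000 L = 28,570 g; ÷ 50 g/eq ÷ 2 = 285.7 mol Na₂CO₃.
Mass: 285.7 × 106 = 30,280 g.

30.3 kg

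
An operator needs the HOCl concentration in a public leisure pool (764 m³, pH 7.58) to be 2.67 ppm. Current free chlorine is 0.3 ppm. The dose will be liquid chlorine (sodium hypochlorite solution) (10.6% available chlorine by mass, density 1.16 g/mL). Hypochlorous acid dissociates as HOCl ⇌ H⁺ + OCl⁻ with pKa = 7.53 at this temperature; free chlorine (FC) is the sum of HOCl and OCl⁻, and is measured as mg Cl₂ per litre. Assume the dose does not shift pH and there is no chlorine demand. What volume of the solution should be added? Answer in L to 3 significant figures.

Volume: 764 m³ = 764,000 L.
[OCl⁻]/[HOCl] = 10^(pH − pKa) = 10^(7.58 − 7.53) = 1.122; fraction as HOCl = 1/(1 + 1.122) = 0.4712.
Free chlorine required for 2.67 ppm HOCl: 2.67 / 0.4712 = 5.666 ppm.
FC to add: 5.666 − 0.3 = 5.366 mg/L as Cl₂.
Cl₂ equivalent: 5.366 mg/L × 764,000 L = 4099 g.
Product at 10.6% available Cl: 4099 / 0.106 = 38,670 g.
Volume: 38,670 g ÷ 1.16 g/mL = 33,340 mL.

33.3 L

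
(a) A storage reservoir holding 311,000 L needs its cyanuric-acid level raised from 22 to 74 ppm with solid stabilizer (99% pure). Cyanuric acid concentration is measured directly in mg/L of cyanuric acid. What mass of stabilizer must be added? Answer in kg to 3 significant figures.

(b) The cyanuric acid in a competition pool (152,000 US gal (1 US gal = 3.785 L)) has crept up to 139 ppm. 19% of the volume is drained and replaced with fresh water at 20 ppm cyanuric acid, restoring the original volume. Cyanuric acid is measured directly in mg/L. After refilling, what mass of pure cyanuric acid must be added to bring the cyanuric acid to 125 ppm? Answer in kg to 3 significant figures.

(a) 16.3 kg; (b) 4.95 kg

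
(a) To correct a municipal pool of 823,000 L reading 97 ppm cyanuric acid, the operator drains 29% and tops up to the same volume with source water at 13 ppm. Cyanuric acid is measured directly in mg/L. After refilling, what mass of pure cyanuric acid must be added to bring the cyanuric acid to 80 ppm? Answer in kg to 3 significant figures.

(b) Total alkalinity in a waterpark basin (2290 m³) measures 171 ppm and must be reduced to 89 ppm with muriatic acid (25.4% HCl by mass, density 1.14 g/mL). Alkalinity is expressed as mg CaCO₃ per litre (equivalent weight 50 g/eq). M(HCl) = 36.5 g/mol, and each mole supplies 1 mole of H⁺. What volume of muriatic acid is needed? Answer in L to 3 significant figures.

(a) 6.06 kg; (b) 473 L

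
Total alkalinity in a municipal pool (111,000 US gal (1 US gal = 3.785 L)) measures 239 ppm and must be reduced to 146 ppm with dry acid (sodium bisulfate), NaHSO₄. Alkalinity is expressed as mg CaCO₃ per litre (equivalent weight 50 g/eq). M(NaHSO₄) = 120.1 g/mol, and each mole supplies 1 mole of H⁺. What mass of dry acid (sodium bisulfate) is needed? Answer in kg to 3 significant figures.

93.9 kg

Volume: 111,000 US gal × 3.785 L/gal = 420,135 L.
Alkalinity to neutralize: (239 − 146) = 93 mg/L as CaCO₃ × 420,135 L = 39,070 g as CaCO₃.
Equivalents of H⁺ required: 39,070 ÷ 50 g/eq = 781.5 eq = 781.5 mol NaHSO₄.
Mass of NaHSO₄: 781.5 × 120.1 = 93,850 g.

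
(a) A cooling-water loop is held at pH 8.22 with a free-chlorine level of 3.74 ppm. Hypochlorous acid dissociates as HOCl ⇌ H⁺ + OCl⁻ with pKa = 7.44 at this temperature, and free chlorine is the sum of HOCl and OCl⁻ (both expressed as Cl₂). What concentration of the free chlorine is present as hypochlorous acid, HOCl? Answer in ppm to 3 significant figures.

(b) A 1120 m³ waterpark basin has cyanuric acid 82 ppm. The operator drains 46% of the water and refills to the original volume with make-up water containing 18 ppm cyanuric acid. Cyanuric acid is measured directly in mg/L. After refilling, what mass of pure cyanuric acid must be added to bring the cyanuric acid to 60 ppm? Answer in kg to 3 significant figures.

(a) [OCl⁻]/[HOCl] = 10^(pH − pKa) = 10^(8.22 − 7.44) = 10^0.78 = 6.026.
(a) Fraction as HOCl = 1 / (1 + 6.026) = 0.1423.
(a) HOCl = 0.1423 × 3.74 ppm = 0.5323 ppm.

(b) Volume: 1120 m³ = 1,120,000 L.
(b) After draining 46% and refilling: 82 × 0.54 + 18 × 0.46 = 52.56 ppm.
(b) Deficit to target: 60 − 52.56 = 7.44 mg/L.
(b) Mass: 7.44 mg/L × 1,120,000 L = 8333 g cyanuric acid.

(a) 0.532 ppm; (b) 8.33 kg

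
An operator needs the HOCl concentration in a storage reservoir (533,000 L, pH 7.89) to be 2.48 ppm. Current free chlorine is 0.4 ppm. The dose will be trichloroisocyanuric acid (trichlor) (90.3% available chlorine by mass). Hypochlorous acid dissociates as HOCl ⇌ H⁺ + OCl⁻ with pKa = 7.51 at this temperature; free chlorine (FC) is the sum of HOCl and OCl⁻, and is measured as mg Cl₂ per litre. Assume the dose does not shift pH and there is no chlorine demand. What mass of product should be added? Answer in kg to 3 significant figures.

[OCl⁻]/[HOCl] = 10^(pH − pKa) = 10^(7.89 − 7.51) = 2.399; fraction as HOCl = 1/(1 + 2.399) = 0.2942.
Free chlorine required for 2.48 ppm HOCl: 2.48 / 0.2942 = 8.429 ppm.
FC to add: 8.429 − 0.4 = 8.029 mg/L as Cl₂.
Cl₂ equivalent: 8.029 mg/L × 533,000 L = 4280 g.
Product at 90.3% available Cl: 4280 / 0.903 = 4739 g.

4.74 kg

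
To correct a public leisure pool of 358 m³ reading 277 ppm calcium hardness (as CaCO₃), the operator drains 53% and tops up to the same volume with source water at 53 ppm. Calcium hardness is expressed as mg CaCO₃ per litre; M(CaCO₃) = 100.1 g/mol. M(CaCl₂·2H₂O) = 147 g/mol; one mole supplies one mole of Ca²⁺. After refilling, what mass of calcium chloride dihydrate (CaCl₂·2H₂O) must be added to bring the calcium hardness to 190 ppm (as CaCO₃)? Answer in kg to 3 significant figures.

16.7 kg

Volume: 358 m³ = 358,000 L.
After draining 53% and refilling: 277 × 0.47 + 53 × 0.53 = 158.28 ppm.
Deficit to target: 190 − 158.28 = 31.72 mg/L.
As CaCO₃: 31.72 mg/L × 358,000 L = 11,360 g; ÷ 100.1 = 113.4 mol Ca²⁺.
Mass: 113.4 × 147 = 16,680 g.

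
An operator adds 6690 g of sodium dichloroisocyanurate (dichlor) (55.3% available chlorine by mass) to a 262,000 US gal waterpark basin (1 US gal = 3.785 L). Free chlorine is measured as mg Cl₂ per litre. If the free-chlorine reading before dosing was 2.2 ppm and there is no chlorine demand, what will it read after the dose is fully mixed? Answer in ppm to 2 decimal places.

5.93 ppm

Volume: 262,000 US gal × 3.785 L/gal = 991,670 L.
Available chlorine delivered: 6690 g × 0.553 = 3700 g as Cl₂.
Concentration rise: 3700 g / 991,670 L = 3.731 mg/L = 3.73 ppm.
Final FC: 2.2 + 3.73 = 5.93 ppm.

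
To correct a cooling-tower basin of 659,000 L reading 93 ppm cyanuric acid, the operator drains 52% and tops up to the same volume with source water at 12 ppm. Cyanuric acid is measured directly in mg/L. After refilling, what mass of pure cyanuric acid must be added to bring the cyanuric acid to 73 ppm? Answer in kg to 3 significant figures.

After draining 52% and refilling: 93 × 0.48 + 12 × 0.52 = 50.88 ppm.
Deficit to target: 73 − 50.88 = 22.12 mg/L.
Mass: 22.12 mg/L × 659,000 L = 14,580 g cyanuric acid.

14.6 kg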